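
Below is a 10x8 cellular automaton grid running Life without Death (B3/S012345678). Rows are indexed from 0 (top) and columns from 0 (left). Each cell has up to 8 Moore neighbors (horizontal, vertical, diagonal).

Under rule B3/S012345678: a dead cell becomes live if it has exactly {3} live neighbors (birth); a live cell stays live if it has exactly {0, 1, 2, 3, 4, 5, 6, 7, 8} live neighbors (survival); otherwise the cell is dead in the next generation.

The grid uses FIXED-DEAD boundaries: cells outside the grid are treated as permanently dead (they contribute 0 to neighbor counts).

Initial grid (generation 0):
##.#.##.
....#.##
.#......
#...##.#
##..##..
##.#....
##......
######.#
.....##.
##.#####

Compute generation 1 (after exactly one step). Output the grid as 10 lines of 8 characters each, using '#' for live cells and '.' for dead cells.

Answer: ##.#####
###.#.##
.#..#..#
#...####
#######.
##.##...
##......
######.#
.....##.
##.#####

Derivation:
Simulating step by step:
Generation 0 (given above): 38 live cells
Generation 1: 50 live cells
(generation 1 grid is the final answer)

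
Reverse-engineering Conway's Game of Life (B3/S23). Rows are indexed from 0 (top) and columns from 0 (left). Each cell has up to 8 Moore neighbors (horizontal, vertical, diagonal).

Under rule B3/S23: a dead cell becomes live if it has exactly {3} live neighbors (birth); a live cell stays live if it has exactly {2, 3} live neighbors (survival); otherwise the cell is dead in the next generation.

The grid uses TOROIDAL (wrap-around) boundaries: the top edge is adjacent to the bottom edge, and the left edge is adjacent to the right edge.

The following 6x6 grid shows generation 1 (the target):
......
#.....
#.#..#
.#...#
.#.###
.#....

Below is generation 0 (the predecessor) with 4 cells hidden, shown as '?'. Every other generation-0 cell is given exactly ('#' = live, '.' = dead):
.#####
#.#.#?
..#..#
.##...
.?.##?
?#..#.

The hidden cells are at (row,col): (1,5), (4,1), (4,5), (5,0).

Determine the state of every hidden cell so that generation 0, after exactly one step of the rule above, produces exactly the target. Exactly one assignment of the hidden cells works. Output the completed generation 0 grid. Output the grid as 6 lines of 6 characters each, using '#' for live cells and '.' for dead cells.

Hidden generation-0 cells (in order): (1,5), (4,1), (4,5), (5,0).
A hidden cell only influences target cells in its own 3x3 neighborhood. Try each of the 2^4 = 16 assignments, step the completed generation 0 forward once under B3/S23, and compare with the target:
  (1,5)=. (4,1)=. (4,5)=. (5,0)=. -> step gives (3,2)='#' but target has '.' -> reject
  (1,5)=. (4,1)=. (4,5)=. (5,0)=# -> step gives (3,2)='#' but target has '.' -> reject
  (1,5)=. (4,1)=. (4,5)=# (5,0)=. -> step gives (3,0)='#' but target has '.' -> reject
  (1,5)=. (4,1)=. (4,5)=# (5,0)=# -> step gives (3,0)='#' but target has '.' -> reject
  (1,5)=. (4,1)=# (4,5)=. (5,0)=. -> step gives (3,0)='#' but target has '.' -> reject
  (1,5)=. (4,1)=# (4,5)=. (5,0)=# -> step gives (3,0)='#' but target has '.' -> reject
  (1,5)=. (4,1)=# (4,5)=# (5,0)=. -> step reproduces the target at every cell -> ACCEPT
  (1,5)=. (4,1)=# (4,5)=# (5,0)=# -> step gives (4,1)='.' but target has '#' -> reject
  (1,5)=# (4,1)=. (4,5)=. (5,0)=. -> step gives (1,0)='.' but target has '#' -> reject
  (1,5)=# (4,1)=. (4,5)=. (5,0)=# -> step gives (1,0)='.' but target has '#' -> reject
  (1,5)=# (4,1)=. (4,5)=# (5,0)=. -> step gives (1,0)='.' but target has '#' -> reject
  (1,5)=# (4,1)=. (4,5)=# (5,0)=# -> step gives (1,0)='.' but target has '#' -> reject
  (1,5)=# (4,1)=# (4,5)=. (5,0)=. -> step gives (1,0)='.' but target has '#' -> reject
  (1,5)=# (4,1)=# (4,5)=. (5,0)=# -> step gives (1,0)='.' but target has '#' -> reject
  (1,5)=# (4,1)=# (4,5)=# (5,0)=. -> step gives (1,0)='.' but target has '#' -> reject
  (1,5)=# (4,1)=# (4,5)=# (5,0)=# -> step gives (1,0)='.' but target has '#' -> reject
Unique solution: (1,5)=dead, (4,1)=live, (4,5)=live, (5,0)=dead.
Check: live-neighbor counts of every cell in the completed generation 0:
444544
354645
353422
434443
435332
536665
Applying B3/S23 to generation 0 with these counts gives:
......
#.....
#.#..#
.#...#
.#.###
.#....
which matches the target exactly.

Answer: .#####
#.#.#.
..#..#
.##...
.#.###
.#..#.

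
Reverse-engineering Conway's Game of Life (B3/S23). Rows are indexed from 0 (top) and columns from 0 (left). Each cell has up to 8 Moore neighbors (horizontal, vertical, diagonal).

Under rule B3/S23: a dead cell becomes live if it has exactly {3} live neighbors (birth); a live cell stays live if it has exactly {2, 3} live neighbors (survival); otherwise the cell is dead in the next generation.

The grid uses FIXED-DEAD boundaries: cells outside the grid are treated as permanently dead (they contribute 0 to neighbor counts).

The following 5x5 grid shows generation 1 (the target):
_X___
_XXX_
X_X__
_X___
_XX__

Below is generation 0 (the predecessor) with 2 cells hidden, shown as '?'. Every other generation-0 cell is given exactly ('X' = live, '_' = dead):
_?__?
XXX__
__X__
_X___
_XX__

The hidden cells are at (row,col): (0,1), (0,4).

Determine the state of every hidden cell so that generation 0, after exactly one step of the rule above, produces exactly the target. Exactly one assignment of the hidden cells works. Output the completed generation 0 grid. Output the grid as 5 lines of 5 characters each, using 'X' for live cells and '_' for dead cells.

Answer: ____X
XXX__
__X__
_X___
_XX__

Derivation:
Hidden generation-0 cells (in order): (0,1), (0,4).
A hidden cell only influences target cells in its own 3x3 neighborhood. Try each of the 2^2 = 4 assignments, step the completed generation 0 forward once under B3/S23, and compare with the target:
  (0,1)=_ (0,4)=_ -> step gives (1,3)='_' but target has 'X' -> reject
  (0,1)=_ (0,4)=X -> step reproduces the target at every cell -> ACCEPT
  (0,1)=X (0,4)=_ -> step gives (0,0)='X' but target has '_' -> reject
  (0,1)=X (0,4)=X -> step gives (0,0)='X' but target has '_' -> reject
Unique solution: (0,1)=dead, (0,4)=live.
Check: live-neighbor counts of every cell in the completed generation 0:
23220
13231
35320
23420
22210
Applying B3/S23 to generation 0 with these counts gives:
_X___
_XXX_
X_X__
_X___
_XX__
which matches the target exactly.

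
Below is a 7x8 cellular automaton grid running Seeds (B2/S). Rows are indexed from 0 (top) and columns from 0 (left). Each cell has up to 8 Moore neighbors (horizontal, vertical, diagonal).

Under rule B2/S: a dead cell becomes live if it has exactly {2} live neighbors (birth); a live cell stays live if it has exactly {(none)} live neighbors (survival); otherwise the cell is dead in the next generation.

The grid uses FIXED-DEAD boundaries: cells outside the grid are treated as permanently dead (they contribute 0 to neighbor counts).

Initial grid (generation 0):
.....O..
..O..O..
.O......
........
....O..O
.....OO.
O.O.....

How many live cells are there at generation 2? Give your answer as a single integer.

Answer: 14

Derivation:
Simulating step by step:
Generation 0 (given above): 10 live cells
Generation 1: 13 live cells
....O.O.
.O..O.O.
..O.....
........
........
.O.OO..O
.O...OO.
Generation 2: 14 live cells
...O...O
..O....O
.O.O.O..
........
..OOO...
O.......
O..O...O
Population at generation 2: 14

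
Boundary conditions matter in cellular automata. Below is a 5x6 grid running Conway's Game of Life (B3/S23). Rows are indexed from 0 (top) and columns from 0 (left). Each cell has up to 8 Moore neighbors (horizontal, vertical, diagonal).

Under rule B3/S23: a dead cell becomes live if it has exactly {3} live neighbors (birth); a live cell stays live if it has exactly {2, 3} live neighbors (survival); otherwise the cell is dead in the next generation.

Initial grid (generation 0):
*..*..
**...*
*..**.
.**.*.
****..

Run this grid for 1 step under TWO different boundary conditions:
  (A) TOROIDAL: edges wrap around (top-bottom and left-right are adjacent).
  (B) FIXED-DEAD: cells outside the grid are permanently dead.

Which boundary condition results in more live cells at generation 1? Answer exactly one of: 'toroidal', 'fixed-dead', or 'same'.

Answer: fixed-dead

Derivation:
Under TOROIDAL boundary, generation 1:
...**.
.***..
...**.
....*.
*...**
Population = 11

Under FIXED-DEAD boundary, generation 1:
**....
****..
*..***
....*.
*..*..
Population = 13

Comparison: toroidal=11, fixed-dead=13 -> fixed-dead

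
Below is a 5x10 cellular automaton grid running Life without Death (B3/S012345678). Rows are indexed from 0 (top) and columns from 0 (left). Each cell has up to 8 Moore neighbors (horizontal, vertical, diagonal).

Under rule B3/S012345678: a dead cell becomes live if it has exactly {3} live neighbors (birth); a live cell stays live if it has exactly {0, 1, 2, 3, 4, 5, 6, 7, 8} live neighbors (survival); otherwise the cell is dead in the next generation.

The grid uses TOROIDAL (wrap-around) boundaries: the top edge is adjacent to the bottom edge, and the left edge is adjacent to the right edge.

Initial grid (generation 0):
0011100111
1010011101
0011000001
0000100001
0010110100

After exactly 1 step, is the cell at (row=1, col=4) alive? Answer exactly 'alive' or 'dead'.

Answer: dead

Derivation:
Simulating step by step:
Generation 0 (given above): 21 live cells
Generation 1: 31 live cells
1011100111
1010011101
0111111001
0010110011
0010111101

Cell (1,4) at generation 1: 0 -> dead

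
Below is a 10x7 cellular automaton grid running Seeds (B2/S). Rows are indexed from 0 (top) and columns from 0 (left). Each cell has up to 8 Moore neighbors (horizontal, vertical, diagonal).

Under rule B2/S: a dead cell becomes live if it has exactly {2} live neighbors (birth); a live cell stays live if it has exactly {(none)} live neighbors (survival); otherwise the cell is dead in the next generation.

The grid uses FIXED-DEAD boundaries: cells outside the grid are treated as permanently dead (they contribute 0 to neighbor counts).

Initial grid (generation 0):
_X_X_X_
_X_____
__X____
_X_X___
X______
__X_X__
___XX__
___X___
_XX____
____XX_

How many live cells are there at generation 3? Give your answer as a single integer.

Answer: 14

Derivation:
Simulating step by step:
Generation 0 (given above): 17 live cells
Generation 1: 17 live cells
X___X__
X__XX__
X__X___
X______
____X__
_X___X_
_____X_
_X_____
_____X_
_XXX___
Generation 2: 24 live cells
_X___X_
__X__X_
__X____
_X_XX__
XX___X_
______X
XXX_X_X
____XXX
X__XX__
____X__
Generation 3: 14 live cells
__X_X_X
___XX_X
_____X_
_____X_
___X__X
___XX__
_______
_______
______X
_____X_
Population at generation 3: 14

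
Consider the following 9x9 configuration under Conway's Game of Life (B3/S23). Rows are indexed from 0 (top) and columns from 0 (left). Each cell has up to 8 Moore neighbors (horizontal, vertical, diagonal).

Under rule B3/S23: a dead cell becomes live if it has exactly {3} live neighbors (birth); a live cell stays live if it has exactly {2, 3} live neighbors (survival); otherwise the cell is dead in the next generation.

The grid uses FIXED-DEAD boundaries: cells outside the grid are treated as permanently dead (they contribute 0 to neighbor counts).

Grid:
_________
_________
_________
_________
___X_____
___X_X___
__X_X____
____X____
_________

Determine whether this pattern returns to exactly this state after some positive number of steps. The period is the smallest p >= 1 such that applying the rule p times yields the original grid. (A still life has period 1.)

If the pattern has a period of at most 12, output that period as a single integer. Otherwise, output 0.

Simulating and comparing each generation to the original:
Gen 0 (original, given above): 6 live cells
Gen 1: 6 live cells, differs from original
Gen 2: 6 live cells, MATCHES original -> period = 2

Answer: 2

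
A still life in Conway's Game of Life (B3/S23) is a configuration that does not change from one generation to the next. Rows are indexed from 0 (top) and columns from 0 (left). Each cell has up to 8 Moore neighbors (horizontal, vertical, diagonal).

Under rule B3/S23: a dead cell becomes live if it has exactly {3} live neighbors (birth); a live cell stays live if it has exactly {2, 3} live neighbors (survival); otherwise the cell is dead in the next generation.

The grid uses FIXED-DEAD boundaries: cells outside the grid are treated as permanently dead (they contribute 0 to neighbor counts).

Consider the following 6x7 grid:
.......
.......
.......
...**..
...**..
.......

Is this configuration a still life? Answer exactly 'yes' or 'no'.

Compute generation 1 and compare to generation 0 (given above):
Generation 1:
.......
.......
.......
...**..
...**..
.......
The grids are IDENTICAL -> still life.

Answer: yes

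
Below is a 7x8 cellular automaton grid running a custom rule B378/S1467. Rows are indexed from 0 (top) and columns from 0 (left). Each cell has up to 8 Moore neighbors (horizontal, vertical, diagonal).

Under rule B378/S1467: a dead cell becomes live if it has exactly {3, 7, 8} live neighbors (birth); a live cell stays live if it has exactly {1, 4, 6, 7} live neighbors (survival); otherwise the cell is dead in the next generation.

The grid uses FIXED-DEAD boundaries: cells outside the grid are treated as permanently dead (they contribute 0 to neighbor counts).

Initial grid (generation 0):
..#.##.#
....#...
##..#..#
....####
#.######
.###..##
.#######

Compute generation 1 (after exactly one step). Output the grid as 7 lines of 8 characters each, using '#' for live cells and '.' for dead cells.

Answer: ...#....
.#....#.
##.#....
#.#..###
#.#..##.
#.#####.
...#..#.

Derivation:
Simulating step by step:
Generation 0 (given above): 32 live cells
Generation 1: 23 live cells
(generation 1 grid is the final answer)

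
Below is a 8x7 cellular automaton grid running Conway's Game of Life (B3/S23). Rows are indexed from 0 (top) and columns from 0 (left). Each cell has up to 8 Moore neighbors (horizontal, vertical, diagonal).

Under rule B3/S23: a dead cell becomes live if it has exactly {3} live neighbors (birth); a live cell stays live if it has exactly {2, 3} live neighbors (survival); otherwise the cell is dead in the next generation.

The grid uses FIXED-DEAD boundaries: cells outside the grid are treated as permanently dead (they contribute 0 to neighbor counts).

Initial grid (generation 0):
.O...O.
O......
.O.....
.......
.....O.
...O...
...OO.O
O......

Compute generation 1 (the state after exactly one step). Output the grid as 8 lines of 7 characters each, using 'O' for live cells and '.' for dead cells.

Answer: .......
OO.....
.......
.......
.......
...O.O.
...OO..
.......

Derivation:
Simulating step by step:
Generation 0 (given above): 10 live cells
Generation 1: 6 live cells
(generation 1 grid is the final answer)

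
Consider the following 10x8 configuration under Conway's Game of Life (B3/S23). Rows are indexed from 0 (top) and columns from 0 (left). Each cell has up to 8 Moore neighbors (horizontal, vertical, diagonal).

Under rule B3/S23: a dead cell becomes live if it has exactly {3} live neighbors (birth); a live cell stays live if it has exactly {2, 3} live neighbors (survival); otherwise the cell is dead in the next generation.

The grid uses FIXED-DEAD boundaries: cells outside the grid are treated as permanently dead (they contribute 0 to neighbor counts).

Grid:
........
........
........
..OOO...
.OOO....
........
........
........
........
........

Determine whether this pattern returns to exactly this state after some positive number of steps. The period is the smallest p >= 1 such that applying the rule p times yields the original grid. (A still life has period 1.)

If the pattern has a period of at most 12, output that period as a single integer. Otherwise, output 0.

Simulating and comparing each generation to the original:
Gen 0 (original, given above): 6 live cells
Gen 1: 6 live cells, differs from original
Gen 2: 6 live cells, MATCHES original -> period = 2

Answer: 2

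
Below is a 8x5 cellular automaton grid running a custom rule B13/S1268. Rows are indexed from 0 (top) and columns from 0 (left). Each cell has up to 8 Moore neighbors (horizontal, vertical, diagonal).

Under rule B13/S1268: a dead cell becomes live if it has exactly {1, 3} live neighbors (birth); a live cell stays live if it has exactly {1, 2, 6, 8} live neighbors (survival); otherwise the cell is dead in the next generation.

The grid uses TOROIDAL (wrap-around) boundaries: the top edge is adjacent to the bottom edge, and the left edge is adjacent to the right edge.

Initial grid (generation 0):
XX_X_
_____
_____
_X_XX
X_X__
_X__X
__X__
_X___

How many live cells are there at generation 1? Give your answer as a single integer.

Simulating step by step:
Generation 0 (given above): 12 live cells
Generation 1: 19 live cells
XXX__
___X_
_X___
XXXXX
_____
X_XXX
XXX_X
X____
Population at generation 1: 19

Answer: 19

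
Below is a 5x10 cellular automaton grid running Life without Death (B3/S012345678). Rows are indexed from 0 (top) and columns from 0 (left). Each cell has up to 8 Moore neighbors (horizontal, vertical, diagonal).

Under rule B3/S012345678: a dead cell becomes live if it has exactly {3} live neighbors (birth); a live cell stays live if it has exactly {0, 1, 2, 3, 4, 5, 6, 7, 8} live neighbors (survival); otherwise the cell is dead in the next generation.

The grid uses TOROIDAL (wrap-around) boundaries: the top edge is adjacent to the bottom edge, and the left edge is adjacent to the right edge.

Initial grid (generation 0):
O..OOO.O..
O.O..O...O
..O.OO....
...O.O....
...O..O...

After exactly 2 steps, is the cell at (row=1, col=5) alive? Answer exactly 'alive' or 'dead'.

Simulating step by step:
Generation 0 (given above): 16 live cells
Generation 1: 24 live cells
OOOOOO.O.O
O.O..O...O
.OO.OOO...
..OO.OO...
..OO..O...
Generation 2: 30 live cells
OOOOOO.OOO
O.O..O..OO
OOO.OOO...
..OO.OOO..
O.OO..OO..

Cell (1,5) at generation 2: 1 -> alive

Answer: alive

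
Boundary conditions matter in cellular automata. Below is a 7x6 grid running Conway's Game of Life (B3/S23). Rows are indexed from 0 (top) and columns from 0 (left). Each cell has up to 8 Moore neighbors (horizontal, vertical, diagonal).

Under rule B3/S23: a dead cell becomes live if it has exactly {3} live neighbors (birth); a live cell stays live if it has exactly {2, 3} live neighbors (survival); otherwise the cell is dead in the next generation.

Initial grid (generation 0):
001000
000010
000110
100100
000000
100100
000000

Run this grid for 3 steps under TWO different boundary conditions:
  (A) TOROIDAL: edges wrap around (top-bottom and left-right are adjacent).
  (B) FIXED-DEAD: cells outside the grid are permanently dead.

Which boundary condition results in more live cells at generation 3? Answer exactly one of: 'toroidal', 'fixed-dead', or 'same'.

Under TOROIDAL boundary, generation 3:
000010
000011
100101
000010
000000
000000
000000
Population = 7

Under FIXED-DEAD boundary, generation 3:
000000
000010
000001
000010
000000
000000
000000
Population = 3

Comparison: toroidal=7, fixed-dead=3 -> toroidal

Answer: toroidal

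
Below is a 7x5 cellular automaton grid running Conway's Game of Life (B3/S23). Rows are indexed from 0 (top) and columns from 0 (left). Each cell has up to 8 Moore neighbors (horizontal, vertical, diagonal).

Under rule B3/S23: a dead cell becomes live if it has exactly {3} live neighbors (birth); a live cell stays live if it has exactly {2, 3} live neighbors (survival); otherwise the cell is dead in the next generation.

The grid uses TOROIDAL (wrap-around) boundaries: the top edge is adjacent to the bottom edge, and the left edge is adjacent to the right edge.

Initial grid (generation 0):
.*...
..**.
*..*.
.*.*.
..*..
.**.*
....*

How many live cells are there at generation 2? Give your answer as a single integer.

Simulating step by step:
Generation 0 (given above): 12 live cells
Generation 1: 18 live cells
..**.
.****
.*.*.
.*.**
*....
***..
.***.
Generation 2: 14 live cells
*....
**..*
.*...
.*.**
...*.
*..**
*...*
Population at generation 2: 14

Answer: 14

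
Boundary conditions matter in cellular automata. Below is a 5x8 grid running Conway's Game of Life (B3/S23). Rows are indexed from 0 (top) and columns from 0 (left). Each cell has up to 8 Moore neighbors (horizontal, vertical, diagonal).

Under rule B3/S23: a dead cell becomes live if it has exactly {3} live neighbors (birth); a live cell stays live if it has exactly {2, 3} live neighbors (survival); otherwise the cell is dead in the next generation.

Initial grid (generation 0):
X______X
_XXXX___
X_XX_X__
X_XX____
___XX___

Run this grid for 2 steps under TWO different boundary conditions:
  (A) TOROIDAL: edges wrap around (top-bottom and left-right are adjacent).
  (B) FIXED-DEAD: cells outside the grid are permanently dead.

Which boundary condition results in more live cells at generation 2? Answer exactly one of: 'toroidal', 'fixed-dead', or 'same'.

Under TOROIDAL boundary, generation 2:
____X___
_X_____X
________
__XX___X
__XX___X
Population = 9

Under FIXED-DEAD boundary, generation 2:
_XXX____
X_XX____
________
___X____
___X____
Population = 8

Comparison: toroidal=9, fixed-dead=8 -> toroidal

Answer: toroidal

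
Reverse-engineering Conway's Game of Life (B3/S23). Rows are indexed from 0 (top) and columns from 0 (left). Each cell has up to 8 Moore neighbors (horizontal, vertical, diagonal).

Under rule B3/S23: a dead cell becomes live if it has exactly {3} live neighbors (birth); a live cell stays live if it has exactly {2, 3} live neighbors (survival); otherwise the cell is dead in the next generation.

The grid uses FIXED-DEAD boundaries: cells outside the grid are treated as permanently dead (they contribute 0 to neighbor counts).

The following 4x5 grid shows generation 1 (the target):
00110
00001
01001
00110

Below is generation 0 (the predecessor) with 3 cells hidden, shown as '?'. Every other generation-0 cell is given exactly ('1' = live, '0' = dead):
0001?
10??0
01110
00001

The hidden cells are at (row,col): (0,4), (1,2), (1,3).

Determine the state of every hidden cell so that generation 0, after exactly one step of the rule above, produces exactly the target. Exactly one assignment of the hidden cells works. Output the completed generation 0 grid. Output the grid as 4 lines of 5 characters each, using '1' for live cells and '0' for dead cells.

Answer: 00010
10110
01110
00001

Derivation:
Hidden generation-0 cells (in order): (0,4), (1,2), (1,3).
A hidden cell only influences target cells in its own 3x3 neighborhood. Try each of the 2^3 = 8 assignments, step the completed generation 0 forward once under B3/S23, and compare with the target:
  (0,4)=0 (1,2)=0 (1,3)=0 -> step gives (0,2)='0' but target has '1' -> reject
  (0,4)=0 (1,2)=0 (1,3)=1 -> step gives (0,2)='0' but target has '1' -> reject
  (0,4)=0 (1,2)=1 (1,3)=0 -> step gives (0,2)='0' but target has '1' -> reject
  (0,4)=0 (1,2)=1 (1,3)=1 -> step reproduces the target at every cell -> ACCEPT
  (0,4)=1 (1,2)=0 (1,3)=0 -> step gives (0,2)='0' but target has '1' -> reject
  (0,4)=1 (1,2)=0 (1,3)=1 -> step gives (0,2)='0' but target has '1' -> reject
  (0,4)=1 (1,2)=1 (1,3)=0 -> step gives (0,2)='0' but target has '1' -> reject
  (0,4)=1 (1,2)=1 (1,3)=1 -> step gives (0,4)='1' but target has '0' -> reject
Unique solution: (0,4)=dead, (1,2)=live, (1,3)=live.
Check: live-neighbor counts of every cell in the completed generation 0:
12322
14543
23443
12331
Applying B3/S23 to generation 0 with these counts gives:
00110
00001
01001
00110
which matches the target exactly.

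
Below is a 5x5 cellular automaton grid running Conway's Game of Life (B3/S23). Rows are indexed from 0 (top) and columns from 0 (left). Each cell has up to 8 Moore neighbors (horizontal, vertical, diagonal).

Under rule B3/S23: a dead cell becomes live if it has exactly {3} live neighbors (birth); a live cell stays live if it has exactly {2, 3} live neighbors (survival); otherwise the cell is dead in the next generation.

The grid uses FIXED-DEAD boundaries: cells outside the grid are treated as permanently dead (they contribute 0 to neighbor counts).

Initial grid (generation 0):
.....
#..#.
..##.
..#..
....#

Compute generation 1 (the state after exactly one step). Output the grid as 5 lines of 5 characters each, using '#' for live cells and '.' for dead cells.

Simulating step by step:
Generation 0 (given above): 6 live cells
Generation 1: 6 live cells
(generation 1 grid is the final answer)

Answer: .....
..##.
.###.
..#..
.....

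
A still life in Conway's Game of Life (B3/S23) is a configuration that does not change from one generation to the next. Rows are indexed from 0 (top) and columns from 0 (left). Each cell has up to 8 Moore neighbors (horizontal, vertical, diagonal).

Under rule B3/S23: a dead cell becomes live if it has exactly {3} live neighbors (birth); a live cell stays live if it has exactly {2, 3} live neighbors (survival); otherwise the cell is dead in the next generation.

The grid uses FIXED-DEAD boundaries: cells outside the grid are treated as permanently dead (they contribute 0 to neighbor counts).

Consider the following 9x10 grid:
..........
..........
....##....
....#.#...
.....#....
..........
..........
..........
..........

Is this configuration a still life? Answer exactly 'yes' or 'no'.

Answer: yes

Derivation:
Compute generation 1 and compare to generation 0 (given above):
Generation 1:
..........
..........
....##....
....#.#...
.....#....
..........
..........
..........
..........
The grids are IDENTICAL -> still life.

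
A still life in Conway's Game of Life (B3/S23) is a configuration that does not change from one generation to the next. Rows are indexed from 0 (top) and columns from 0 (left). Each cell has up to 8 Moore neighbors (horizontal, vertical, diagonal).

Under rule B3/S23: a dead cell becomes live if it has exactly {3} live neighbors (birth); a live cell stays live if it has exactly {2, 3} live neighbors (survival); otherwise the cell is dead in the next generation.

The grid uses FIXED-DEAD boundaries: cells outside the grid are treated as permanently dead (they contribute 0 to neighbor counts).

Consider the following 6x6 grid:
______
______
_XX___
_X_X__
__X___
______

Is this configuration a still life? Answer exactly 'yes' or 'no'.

Compute generation 1 and compare to generation 0 (given above):
Generation 1:
______
______
_XX___
_X_X__
__X___
______
The grids are IDENTICAL -> still life.

Answer: yes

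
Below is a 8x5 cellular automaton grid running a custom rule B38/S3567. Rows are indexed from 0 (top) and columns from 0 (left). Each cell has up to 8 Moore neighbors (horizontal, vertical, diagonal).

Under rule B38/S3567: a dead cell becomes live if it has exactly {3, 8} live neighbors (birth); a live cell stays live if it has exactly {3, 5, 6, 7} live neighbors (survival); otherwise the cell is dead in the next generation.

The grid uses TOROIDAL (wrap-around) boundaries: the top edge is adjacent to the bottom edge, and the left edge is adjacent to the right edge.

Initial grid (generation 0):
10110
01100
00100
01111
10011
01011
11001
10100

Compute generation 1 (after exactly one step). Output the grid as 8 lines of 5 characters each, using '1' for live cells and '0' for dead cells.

Simulating step by step:
Generation 0 (given above): 21 live cells
Generation 1: 13 live cells
(generation 1 grid is the final answer)

Answer: 00011
00000
10100
01010
10011
01001
10000
00100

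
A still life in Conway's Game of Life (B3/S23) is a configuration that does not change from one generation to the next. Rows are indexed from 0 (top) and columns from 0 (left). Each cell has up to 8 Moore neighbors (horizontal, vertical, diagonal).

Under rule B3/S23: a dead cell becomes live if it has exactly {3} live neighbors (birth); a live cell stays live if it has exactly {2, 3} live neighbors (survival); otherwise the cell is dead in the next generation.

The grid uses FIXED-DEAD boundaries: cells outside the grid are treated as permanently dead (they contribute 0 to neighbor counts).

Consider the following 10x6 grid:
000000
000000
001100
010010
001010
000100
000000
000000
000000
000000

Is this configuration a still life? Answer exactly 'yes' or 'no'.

Answer: yes

Derivation:
Compute generation 1 and compare to generation 0 (given above):
Generation 1:
000000
000000
001100
010010
001010
000100
000000
000000
000000
000000
The grids are IDENTICAL -> still life.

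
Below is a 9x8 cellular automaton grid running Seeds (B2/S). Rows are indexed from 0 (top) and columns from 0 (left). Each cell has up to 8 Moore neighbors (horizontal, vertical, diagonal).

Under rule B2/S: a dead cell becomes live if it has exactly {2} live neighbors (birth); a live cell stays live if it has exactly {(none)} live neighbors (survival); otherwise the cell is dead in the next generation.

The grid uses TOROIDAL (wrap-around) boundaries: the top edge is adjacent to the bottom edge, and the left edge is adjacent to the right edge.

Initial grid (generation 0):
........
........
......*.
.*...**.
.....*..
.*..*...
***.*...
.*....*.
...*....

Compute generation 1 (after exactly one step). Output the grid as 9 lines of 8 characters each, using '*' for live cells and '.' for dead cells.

Simulating step by step:
Generation 0 (given above): 14 live cells
Generation 1: 11 live cells
(generation 1 grid is the final answer)

Answer: ........
........
.......*
....*..*
***.....
........
.......*
....**.*
..*.....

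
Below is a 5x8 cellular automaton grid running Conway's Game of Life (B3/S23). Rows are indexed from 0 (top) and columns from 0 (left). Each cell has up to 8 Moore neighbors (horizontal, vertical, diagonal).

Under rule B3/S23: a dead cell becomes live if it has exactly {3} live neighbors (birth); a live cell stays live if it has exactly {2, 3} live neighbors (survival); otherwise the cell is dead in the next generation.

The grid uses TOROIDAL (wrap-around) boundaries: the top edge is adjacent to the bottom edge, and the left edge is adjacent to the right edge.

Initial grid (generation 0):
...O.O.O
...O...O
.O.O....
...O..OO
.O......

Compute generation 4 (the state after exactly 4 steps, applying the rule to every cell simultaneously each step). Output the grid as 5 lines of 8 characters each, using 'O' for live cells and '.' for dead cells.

Simulating step by step:
Generation 0 (given above): 11 live cells
Generation 1: 17 live cells
O.O.O.O.
O..O..O.
O..OO.OO
O.......
O.O.O..O
Generation 2: 18 live cells
O.O.O.O.
O.O...O.
OO.OOOO.
....OOO.
O....O..
Generation 3: 15 live cells
O..O..O.
O.O...O.
OOOO....
OO.O....
.O.O....
Generation 4: 10 live cells
(generation 4 grid is the final answer)

Answer: O..O....
O.......
...O....
...OO...
.O.OO..O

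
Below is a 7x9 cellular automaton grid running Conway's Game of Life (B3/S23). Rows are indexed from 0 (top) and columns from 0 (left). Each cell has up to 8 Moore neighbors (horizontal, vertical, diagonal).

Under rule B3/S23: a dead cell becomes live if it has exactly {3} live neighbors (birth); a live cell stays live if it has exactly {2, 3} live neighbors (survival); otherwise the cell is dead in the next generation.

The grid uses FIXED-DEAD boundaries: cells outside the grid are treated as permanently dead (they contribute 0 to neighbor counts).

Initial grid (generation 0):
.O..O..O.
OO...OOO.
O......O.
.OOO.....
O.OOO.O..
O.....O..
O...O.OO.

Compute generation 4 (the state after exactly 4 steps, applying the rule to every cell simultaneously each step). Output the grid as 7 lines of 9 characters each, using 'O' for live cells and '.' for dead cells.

Simulating step by step:
Generation 0 (given above): 24 live cells
Generation 1: 22 live cells
OO...O.O.
OO...O.OO
O......O.
O...O....
O...OO...
O...O.O..
.....OOO.
Generation 2: 23 live cells
OO.....OO
.......OO
O.....OOO
OO..OO...
OO.OO....
....O..O.
.....OOO.
Generation 3: 25 live cells
.......OO
OO.......
OO...OO.O
..OOOOOO.
OOOO.....
...OO..O.
.....OOO.
Generation 4: 18 live cells
(generation 4 grid is the final answer)

Answer: .........
OO....O.O
O..O.....
.......O.
.O.....O.
.O.OOO.O.
....OOOO.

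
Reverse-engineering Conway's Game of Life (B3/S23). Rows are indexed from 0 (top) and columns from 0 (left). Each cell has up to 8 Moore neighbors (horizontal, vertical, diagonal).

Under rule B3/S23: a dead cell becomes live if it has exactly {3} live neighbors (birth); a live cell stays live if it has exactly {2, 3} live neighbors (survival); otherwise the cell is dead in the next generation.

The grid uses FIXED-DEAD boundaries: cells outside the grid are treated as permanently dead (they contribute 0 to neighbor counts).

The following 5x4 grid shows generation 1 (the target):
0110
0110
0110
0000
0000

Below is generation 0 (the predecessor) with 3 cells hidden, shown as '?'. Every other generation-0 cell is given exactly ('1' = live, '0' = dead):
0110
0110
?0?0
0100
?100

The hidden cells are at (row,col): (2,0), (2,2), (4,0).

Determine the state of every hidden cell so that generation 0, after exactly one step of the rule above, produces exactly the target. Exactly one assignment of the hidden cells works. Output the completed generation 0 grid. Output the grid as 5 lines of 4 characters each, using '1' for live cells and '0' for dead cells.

Hidden generation-0 cells (in order): (2,0), (2,2), (4,0).
A hidden cell only influences target cells in its own 3x3 neighborhood. Try each of the 2^3 = 8 assignments, step the completed generation 0 forward once under B3/S23, and compare with the target:
  (2,0)=0 (2,2)=0 (4,0)=0 -> step reproduces the target at every cell -> ACCEPT
  (2,0)=0 (2,2)=0 (4,0)=1 -> step gives (3,0)='1' but target has '0' -> reject
  (2,0)=0 (2,2)=1 (4,0)=0 -> step gives (1,1)='0' but target has '1' -> reject
  (2,0)=0 (2,2)=1 (4,0)=1 -> step gives (1,1)='0' but target has '1' -> reject
  (2,0)=1 (2,2)=0 (4,0)=0 -> step gives (1,0)='1' but target has '0' -> reject
  (2,0)=1 (2,2)=0 (4,0)=1 -> step gives (1,0)='1' but target has '0' -> reject
  (2,0)=1 (2,2)=1 (4,0)=0 -> step gives (1,0)='1' but target has '0' -> reject
  (2,0)=1 (2,2)=1 (4,0)=1 -> step gives (1,0)='1' but target has '0' -> reject
Unique solution: (2,0)=dead, (2,2)=dead, (4,0)=dead.
Check: live-neighbor counts of every cell in the completed generation 0:
2332
2332
2331
2120
2120
Applying B3/S23 to generation 0 with these counts gives:
0110
0110
0110
0000
0000
which matches the target exactly.

Answer: 0110
0110
0000
0100
0100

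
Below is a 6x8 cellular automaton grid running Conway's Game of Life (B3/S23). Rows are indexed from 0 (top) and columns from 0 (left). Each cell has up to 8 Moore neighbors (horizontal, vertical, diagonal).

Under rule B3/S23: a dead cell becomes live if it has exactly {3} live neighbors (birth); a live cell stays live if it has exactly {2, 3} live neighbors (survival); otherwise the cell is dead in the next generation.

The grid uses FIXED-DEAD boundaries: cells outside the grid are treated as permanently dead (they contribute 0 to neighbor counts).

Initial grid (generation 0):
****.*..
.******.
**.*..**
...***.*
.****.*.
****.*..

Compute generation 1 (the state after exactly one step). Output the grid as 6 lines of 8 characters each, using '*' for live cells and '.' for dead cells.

Answer: *....**.
.......*
**.....*
*......*
*.....*.
*....*..

Derivation:
Simulating step by step:
Generation 0 (given above): 30 live cells
Generation 1: 13 live cells
(generation 1 grid is the final answer)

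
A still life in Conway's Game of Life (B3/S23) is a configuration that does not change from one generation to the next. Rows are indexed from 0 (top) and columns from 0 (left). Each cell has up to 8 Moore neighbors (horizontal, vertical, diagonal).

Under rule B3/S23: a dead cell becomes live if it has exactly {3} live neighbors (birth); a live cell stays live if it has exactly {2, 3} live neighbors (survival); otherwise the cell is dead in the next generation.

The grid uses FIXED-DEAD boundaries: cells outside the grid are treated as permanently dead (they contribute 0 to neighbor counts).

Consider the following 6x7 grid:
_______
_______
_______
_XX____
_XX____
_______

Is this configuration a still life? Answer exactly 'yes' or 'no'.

Compute generation 1 and compare to generation 0 (given above):
Generation 1:
_______
_______
_______
_XX____
_XX____
_______
The grids are IDENTICAL -> still life.

Answer: yes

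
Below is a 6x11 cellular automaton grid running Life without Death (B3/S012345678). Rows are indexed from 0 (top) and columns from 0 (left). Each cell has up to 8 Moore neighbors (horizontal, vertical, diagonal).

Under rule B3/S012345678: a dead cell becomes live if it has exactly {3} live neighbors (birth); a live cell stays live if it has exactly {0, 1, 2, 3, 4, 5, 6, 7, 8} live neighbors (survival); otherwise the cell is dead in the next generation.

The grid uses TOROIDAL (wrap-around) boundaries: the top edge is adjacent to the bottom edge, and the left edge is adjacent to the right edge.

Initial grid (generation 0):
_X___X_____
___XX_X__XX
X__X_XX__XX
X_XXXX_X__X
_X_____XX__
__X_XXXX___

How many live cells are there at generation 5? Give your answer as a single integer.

Answer: 42

Derivation:
Simulating step by step:
Generation 0 (given above): 28 live cells
Generation 1: 37 live cells
_XX__X_X___
__XXX_X__XX
XX_X_XXXXXX
X_XXXX_X__X
XX_____XX__
_XX_XXXXX__
Generation 2: 42 live cells
XXX__X_X_X_
__XXX_X__XX
XX_X_XXXXXX
X_XXXX_X__X
XX_____XXXX
_XXXXXXXX__
Generation 3: 42 live cells
XXX__X_X_X_
__XXX_X__XX
XX_X_XXXXXX
X_XXXX_X__X
XX_____XXXX
_XXXXXXXX__
Generation 4: 42 live cells
XXX__X_X_X_
__XXX_X__XX
XX_X_XXXXXX
X_XXXX_X__X
XX_____XXXX
_XXXXXXXX__
Generation 5: 42 live cells
XXX__X_X_X_
__XXX_X__XX
XX_X_XXXXXX
X_XXXX_X__X
XX_____XXXX
_XXXXXXXX__
Population at generation 5: 42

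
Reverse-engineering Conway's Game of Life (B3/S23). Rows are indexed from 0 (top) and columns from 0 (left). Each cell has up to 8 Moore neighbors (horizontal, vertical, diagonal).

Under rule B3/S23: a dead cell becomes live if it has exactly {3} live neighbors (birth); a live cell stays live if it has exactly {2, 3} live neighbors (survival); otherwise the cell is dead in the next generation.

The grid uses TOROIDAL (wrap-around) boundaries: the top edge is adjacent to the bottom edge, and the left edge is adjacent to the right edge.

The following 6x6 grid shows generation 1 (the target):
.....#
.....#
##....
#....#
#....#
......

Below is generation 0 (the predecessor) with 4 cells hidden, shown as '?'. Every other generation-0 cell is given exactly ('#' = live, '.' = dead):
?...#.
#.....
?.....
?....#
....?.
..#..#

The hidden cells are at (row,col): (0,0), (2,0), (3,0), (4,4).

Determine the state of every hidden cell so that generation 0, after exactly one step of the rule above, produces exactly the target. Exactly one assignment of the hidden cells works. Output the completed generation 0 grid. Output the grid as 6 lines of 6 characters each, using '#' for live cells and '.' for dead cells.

Answer: ....#.
#.....
#.....
#....#
......
..#..#

Derivation:
Hidden generation-0 cells (in order): (0,0), (2,0), (3,0), (4,4).
A hidden cell only influences target cells in its own 3x3 neighborhood. Try each of the 2^4 = 16 assignments, step the completed generation 0 forward once under B3/S23, and compare with the target:
  (0,0)=. (2,0)=. (3,0)=. (4,4)=. -> step gives (1,5)='.' but target has '#' -> reject
  (0,0)=. (2,0)=. (3,0)=. (4,4)=# -> step gives (1,5)='.' but target has '#' -> reject
  (0,0)=. (2,0)=. (3,0)=# (4,4)=. -> step gives (1,5)='.' but target has '#' -> reject
  (0,0)=. (2,0)=. (3,0)=# (4,4)=# -> step gives (1,5)='.' but target has '#' -> reject
  (0,0)=. (2,0)=# (3,0)=. (4,4)=. -> step gives (2,1)='.' but target has '#' -> reject
  (0,0)=. (2,0)=# (3,0)=. (4,4)=# -> step gives (2,1)='.' but target has '#' -> reject
  (0,0)=. (2,0)=# (3,0)=# (4,4)=. -> step reproduces the target at every cell -> ACCEPT
  (0,0)=. (2,0)=# (3,0)=# (4,4)=# -> step gives (4,4)='#' but target has '.' -> reject
  (0,0)=# (2,0)=. (3,0)=. (4,4)=. -> step gives (0,0)='#' but target has '.' -> reject
  (0,0)=# (2,0)=. (3,0)=. (4,4)=# -> step gives (0,0)='#' but target has '.' -> reject
  (0,0)=# (2,0)=. (3,0)=# (4,4)=. -> step gives (0,0)='#' but target has '.' -> reject
  (0,0)=# (2,0)=. (3,0)=# (4,4)=# -> step gives (0,0)='#' but target has '.' -> reject
  (0,0)=# (2,0)=# (3,0)=. (4,4)=. -> step gives (0,0)='#' but target has '.' -> reject
  (0,0)=# (2,0)=# (3,0)=. (4,4)=# -> step gives (0,0)='#' but target has '.' -> reject
  (0,0)=# (2,0)=# (3,0)=# (4,4)=. -> step gives (0,0)='#' but target has '.' -> reject
  (0,0)=# (2,0)=# (3,0)=# (4,4)=# -> step gives (0,0)='#' but target has '.' -> reject
Unique solution: (0,0)=dead, (2,0)=live, (3,0)=live, (4,4)=dead.
Check: live-neighbor counts of every cell in the completed generation 0:
221213
120113
330014
220012
321123
110221
Applying B3/S23 to generation 0 with these counts gives:
.....#
.....#
##....
#....#
#....#
......
which matches the target exactly.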